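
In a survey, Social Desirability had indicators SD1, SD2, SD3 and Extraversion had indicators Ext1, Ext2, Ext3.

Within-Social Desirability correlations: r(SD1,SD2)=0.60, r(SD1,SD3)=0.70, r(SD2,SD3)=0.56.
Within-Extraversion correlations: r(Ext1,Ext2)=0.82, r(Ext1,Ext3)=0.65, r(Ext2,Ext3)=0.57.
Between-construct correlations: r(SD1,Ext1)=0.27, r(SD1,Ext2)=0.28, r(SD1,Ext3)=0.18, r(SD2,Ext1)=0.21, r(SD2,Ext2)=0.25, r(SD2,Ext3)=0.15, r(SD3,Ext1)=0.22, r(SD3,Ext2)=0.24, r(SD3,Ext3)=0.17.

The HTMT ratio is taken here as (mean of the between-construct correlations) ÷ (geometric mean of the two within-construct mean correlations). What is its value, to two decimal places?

0.34

Mean between = 1.97/9 = 0.2189.
Mean within-SD = 1.86/3 = 0.6200; mean within-Ext = 2.04/3 = 0.6800.
Geometric mean = √(0.6200 × 0.6800) = 0.6493.
HTMT = 0.2189 / 0.6493 = 0.34.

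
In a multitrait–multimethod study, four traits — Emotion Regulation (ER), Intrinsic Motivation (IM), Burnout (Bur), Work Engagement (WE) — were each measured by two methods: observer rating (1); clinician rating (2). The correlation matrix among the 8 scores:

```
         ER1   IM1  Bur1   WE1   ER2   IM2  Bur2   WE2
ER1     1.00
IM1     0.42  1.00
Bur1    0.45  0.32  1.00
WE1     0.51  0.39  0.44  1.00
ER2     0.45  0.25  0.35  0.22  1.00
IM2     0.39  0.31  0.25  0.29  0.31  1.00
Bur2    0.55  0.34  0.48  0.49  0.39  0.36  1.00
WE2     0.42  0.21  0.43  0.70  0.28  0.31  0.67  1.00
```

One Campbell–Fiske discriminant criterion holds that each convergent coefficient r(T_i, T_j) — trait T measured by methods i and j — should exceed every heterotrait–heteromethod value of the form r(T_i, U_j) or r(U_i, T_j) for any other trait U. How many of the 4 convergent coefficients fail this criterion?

Each convergent coefficient versus the relevant comparison correlations:
ER (methods 1·2): 0.45 vs {0.39, 0.25, 0.55, 0.35, 0.42, 0.22} → fail.
IM (methods 1·2): 0.31 vs {0.25, 0.39, 0.34, 0.25, 0.21, 0.29} → fail.
Bur (methods 1·2): 0.48 vs {0.35, 0.55, 0.25, 0.34, 0.43, 0.49} → fail.
WE (methods 1·2): 0.70 vs {0.22, 0.42, 0.29, 0.21, 0.49, 0.43} → pass.
3 of 4 fail.

3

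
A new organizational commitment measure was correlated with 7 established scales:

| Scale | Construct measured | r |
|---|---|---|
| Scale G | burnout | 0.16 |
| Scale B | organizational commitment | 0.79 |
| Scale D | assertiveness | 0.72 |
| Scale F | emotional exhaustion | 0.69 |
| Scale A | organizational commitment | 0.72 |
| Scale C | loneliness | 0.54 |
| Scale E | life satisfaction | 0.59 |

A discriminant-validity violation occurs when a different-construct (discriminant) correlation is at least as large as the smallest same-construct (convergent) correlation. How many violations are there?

Convergent (same construct = organizational commitment): Scale B, Scale A.
Smallest convergent = 0.72. Discriminant values: 0.16, 0.72, 0.69, 0.54, 0.59; count ≥ 0.72 → 1.

1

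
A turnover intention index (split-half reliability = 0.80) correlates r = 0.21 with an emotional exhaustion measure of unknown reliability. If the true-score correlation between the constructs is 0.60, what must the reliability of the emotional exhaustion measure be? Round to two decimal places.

0.15

r_true = r_obs / √(r_xx · r_yy) ⇒ 0.60 = 0.21 / √(0.80 · r_yy).
√(0.80 · r_yy) = 0.21 / 0.60 = 0.3500; 0.80 · r_yy = 0.1225; r_yy = 0.1225 / 0.80 ≈ 0.15.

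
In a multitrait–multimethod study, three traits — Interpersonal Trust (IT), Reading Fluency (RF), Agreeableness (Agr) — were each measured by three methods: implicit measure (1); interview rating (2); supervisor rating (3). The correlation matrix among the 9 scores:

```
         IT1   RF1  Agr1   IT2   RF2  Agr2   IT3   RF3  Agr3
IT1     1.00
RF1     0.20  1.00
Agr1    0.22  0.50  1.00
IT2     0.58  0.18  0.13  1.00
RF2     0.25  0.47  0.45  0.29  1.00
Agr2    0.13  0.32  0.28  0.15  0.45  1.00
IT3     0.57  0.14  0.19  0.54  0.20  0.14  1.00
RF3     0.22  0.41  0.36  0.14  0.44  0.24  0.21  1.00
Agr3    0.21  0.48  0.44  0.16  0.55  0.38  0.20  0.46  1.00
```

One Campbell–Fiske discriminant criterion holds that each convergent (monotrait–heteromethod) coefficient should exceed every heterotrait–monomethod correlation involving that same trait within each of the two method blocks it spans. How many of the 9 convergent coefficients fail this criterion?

6

Each convergent coefficient versus the relevant comparison correlations:
IT (methods 1·2): 0.58 vs {0.20, 0.29, 0.22, 0.15} → pass.
IT (methods 1·3): 0.57 vs {0.20, 0.21, 0.22, 0.20} → pass.
IT (methods 2·3): 0.54 vs {0.29, 0.21, 0.15, 0.20} → pass.
RF (methods 1·2): 0.47 vs {0.20, 0.29, 0.50, 0.45} → fail.
RF (methods 1·3): 0.41 vs {0.20, 0.21, 0.50, 0.46} → fail.
RF (methods 2·3): 0.44 vs {0.29, 0.21, 0.45, 0.46} → fail.
Agr (methods 1·2): 0.28 vs {0.22, 0.15, 0.50, 0.45} → fail.
Agr (methods 1·3): 0.44 vs {0.22, 0.20, 0.50, 0.46} → fail.
Agr (methods 2·3): 0.38 vs {0.15, 0.20, 0.45, 0.46} → fail.
6 of 9 fail.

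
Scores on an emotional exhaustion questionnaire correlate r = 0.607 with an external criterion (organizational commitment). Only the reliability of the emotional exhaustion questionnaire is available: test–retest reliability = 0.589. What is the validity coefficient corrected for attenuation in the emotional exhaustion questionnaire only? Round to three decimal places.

0.791

Single correction: r_c = r_obs / √r_xx = 0.607 / √0.589 = 0.607 / 0.7675 ≈ 0.791.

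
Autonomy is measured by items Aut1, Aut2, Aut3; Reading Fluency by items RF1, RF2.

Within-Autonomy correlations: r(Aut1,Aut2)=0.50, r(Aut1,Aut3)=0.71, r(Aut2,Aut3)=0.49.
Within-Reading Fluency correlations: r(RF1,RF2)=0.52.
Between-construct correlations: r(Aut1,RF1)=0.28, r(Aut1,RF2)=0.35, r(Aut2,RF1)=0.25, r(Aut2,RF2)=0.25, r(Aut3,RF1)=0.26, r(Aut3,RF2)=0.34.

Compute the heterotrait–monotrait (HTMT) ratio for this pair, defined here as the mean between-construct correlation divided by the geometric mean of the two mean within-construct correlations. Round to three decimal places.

0.531

Between-construct mean = 1.73/6 = 0.2883.
Mean within-Aut = 1.70/3 = 0.5667; mean within-RF = 0.52/1 = 0.5200.
Geometric mean = √(0.5667 × 0.5200) = 0.5428.
HTMT = 0.2883 / 0.5428 = 0.531.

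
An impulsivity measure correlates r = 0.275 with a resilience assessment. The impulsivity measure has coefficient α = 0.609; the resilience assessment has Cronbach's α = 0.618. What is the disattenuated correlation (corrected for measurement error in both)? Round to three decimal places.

r_true = r_obs / √(r_xx · r_yy) = 0.275 / √(0.609 × 0.618) = 0.275 / √0.376362 = 0.275 / 0.6135 ≈ 0.448.

0.448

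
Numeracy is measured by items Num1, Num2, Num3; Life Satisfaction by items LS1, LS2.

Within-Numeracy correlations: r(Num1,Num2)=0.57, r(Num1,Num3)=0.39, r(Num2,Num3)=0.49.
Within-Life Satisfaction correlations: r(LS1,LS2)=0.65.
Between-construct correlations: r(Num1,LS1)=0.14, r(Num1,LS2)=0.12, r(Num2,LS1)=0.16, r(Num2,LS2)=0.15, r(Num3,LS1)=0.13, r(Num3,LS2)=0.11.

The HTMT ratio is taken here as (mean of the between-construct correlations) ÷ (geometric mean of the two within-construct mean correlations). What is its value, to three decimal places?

0.241

Between-construct mean = 0.81/6 = 0.1350.
Mean within-Num = 1.45/3 = 0.4833; mean within-LS = 0.65/1 = 0.6500.
Geometric mean = √(0.4833 × 0.6500) = 0.5605.
HTMT = 0.1350 / 0.5605 = 0.241.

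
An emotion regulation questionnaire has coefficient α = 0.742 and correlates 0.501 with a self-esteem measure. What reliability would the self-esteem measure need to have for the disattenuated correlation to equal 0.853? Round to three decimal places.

0.465

r_true = r_obs / √(r_xx · r_yy) ⇒ 0.853 = 0.501 / √(0.742 · r_yy).
√(0.742 · r_yy) = 0.501 / 0.853 = 0.5873; 0.742 · r_yy = 0.3449; r_yy = 0.3449 / 0.742 ≈ 0.465.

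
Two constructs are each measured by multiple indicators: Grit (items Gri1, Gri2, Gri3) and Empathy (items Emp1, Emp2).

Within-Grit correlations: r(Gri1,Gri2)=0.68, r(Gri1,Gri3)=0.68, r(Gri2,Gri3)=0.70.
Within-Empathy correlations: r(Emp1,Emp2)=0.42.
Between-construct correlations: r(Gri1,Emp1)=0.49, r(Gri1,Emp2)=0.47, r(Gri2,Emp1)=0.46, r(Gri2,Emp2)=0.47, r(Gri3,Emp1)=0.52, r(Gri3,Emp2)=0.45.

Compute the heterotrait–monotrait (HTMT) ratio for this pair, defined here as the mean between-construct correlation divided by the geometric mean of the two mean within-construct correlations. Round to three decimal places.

0.888

Mean heterotrait r = 2.86/6 = 0.4767.
Mean within-Gri = 2.06/3 = 0.6867; mean within-Emp = 0.42/1 = 0.4200.
Geometric mean = √(0.6867 × 0.4200) = 0.5370.
HTMT = 0.4767 / 0.5370 = 0.888.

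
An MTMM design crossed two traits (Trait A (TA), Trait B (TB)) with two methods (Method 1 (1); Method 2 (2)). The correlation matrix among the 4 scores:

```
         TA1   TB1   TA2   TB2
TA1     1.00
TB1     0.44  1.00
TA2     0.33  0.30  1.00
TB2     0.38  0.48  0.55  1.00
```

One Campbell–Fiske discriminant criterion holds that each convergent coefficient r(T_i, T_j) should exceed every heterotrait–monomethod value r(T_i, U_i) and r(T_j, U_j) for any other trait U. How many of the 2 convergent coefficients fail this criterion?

2

Checking each validity diagonal entry against its comparison values:
TA (methods 1·2): 0.33 vs {0.44, 0.55} → fail.
TB (methods 1·2): 0.48 vs {0.44, 0.55} → fail.
2 of 2 fail.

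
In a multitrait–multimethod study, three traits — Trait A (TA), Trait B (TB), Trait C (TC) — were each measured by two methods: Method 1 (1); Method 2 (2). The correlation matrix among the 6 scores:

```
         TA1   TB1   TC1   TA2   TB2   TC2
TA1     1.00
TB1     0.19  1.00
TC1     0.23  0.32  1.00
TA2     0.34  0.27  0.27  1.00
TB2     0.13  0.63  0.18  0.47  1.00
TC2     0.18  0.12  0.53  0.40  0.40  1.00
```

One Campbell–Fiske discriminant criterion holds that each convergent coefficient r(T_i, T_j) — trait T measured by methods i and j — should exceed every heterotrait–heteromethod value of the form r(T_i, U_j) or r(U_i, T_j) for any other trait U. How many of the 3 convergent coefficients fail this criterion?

Convergent coefficients and their comparison sets:
TA (methods 1·2): 0.34 vs {0.13, 0.27, 0.18, 0.27} → pass.
TB (methods 1·2): 0.63 vs {0.27, 0.13, 0.12, 0.18} → pass.
TC (methods 1·2): 0.53 vs {0.27, 0.18, 0.18, 0.12} → pass.
0 of 3 fail.

0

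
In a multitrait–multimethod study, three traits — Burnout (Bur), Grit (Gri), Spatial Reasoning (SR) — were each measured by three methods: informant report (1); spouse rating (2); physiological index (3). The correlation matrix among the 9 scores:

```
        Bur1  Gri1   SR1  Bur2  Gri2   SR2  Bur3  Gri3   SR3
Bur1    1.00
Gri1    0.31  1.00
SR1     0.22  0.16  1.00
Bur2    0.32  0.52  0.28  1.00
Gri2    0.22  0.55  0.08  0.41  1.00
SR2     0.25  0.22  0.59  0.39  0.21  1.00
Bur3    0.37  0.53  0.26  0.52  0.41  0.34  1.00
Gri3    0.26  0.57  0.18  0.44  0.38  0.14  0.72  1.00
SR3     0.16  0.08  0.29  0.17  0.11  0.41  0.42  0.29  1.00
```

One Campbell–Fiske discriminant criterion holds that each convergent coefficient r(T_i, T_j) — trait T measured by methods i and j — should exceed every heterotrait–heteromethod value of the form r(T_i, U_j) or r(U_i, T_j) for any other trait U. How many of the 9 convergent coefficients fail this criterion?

3

Convergent coefficients and their comparison sets:
Bur (methods 1·2): 0.32 vs {0.22, 0.52, 0.25, 0.28} → fail.
Bur (methods 1·3): 0.37 vs {0.26, 0.53, 0.16, 0.26} → fail.
Bur (methods 2·3): 0.52 vs {0.44, 0.41, 0.17, 0.34} → pass.
Gri (methods 1·2): 0.55 vs {0.52, 0.22, 0.22, 0.08} → pass.
Gri (methods 1·3): 0.57 vs {0.53, 0.26, 0.08, 0.18} → pass.
Gri (methods 2·3): 0.38 vs {0.41, 0.44, 0.11, 0.14} → fail.
SR (methods 1·2): 0.59 vs {0.28, 0.25, 0.08, 0.22} → pass.
SR (methods 1·3): 0.29 vs {0.26, 0.16, 0.18, 0.08} → pass.
SR (methods 2·3): 0.41 vs {0.34, 0.17, 0.14, 0.11} → pass.
3 of 9 fail.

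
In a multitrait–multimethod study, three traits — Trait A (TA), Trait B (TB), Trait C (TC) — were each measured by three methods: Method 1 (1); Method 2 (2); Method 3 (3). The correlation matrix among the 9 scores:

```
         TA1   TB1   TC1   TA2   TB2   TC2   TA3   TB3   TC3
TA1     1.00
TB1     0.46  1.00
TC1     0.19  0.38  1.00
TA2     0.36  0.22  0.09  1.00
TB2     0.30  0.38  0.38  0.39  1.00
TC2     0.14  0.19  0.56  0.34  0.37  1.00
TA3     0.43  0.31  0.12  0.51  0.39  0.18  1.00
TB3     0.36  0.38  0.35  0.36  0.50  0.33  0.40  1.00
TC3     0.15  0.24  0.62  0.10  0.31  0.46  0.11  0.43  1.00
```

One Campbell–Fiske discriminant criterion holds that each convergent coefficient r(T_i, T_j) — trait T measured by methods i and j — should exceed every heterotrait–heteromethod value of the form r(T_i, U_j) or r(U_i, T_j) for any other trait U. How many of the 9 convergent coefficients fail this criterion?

Checking each validity diagonal entry against its comparison values:
TA (methods 1·2): 0.36 vs {0.30, 0.22, 0.14, 0.09} → pass.
TA (methods 1·3): 0.43 vs {0.36, 0.31, 0.15, 0.12} → pass.
TA (methods 2·3): 0.51 vs {0.36, 0.39, 0.10, 0.18} → pass.
TB (methods 1·2): 0.38 vs {0.22, 0.30, 0.19, 0.38} → fail.
TB (methods 1·3): 0.38 vs {0.31, 0.36, 0.24, 0.35} → pass.
TB (methods 2·3): 0.50 vs {0.39, 0.36, 0.31, 0.33} → pass.
TC (methods 1·2): 0.56 vs {0.09, 0.14, 0.38, 0.19} → pass.
TC (methods 1·3): 0.62 vs {0.12, 0.15, 0.35, 0.24} → pass.
TC (methods 2·3): 0.46 vs {0.18, 0.10, 0.33, 0.31} → pass.
1 of 9 fail.

1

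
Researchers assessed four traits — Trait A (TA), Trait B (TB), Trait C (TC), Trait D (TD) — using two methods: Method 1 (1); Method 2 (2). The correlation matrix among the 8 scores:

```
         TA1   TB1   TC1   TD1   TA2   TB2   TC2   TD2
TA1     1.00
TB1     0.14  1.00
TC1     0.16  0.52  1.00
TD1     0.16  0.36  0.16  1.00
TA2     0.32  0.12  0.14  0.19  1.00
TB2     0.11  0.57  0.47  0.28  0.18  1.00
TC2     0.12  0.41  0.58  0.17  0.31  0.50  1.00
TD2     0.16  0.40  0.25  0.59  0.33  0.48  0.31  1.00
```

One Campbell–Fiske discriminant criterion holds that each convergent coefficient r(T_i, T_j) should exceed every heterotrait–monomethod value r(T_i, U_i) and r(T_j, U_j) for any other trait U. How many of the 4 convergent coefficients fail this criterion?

Convergent coefficients and their comparison sets:
TA (methods 1·2): 0.32 vs {0.14, 0.18, 0.16, 0.31, 0.16, 0.33} → fail.
TB (methods 1·2): 0.57 vs {0.14, 0.18, 0.52, 0.50, 0.36, 0.48} → pass.
TC (methods 1·2): 0.58 vs {0.16, 0.31, 0.52, 0.50, 0.16, 0.31} → pass.
TD (methods 1·2): 0.59 vs {0.16, 0.33, 0.36, 0.48, 0.16, 0.31} → pass.
1 of 4 fail.

1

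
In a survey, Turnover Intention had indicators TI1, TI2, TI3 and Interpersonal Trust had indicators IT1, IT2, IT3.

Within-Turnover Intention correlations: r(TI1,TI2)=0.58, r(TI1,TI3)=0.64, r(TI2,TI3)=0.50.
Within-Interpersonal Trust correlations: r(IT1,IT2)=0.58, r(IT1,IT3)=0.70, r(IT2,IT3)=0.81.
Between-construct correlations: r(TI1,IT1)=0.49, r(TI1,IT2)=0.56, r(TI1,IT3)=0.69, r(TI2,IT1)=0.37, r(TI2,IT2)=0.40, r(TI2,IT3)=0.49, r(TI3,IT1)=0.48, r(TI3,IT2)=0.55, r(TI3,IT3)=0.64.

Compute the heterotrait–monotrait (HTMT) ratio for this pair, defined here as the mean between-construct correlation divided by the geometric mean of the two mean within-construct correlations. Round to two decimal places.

0.82

Between-construct mean = 4.67/9 = 0.5189.
Mean within-TI = 1.72/3 = 0.5733; mean within-IT = 2.09/3 = 0.6967.
Geometric mean = √(0.5733 × 0.6967) = 0.6320.
HTMT = 0.5189 / 0.6320 = 0.82.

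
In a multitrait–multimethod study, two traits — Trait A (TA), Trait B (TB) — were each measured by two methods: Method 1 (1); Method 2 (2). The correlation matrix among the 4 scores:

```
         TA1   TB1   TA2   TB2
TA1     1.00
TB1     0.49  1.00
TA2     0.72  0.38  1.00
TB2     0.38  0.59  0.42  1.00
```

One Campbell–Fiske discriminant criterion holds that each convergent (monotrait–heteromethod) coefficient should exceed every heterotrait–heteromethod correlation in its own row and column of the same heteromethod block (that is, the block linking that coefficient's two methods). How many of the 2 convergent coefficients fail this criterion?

0

Checking each validity diagonal entry against its comparison values:
TA (methods 1·2): 0.72 vs {0.38, 0.38} → pass.
TB (methods 1·2): 0.59 vs {0.38, 0.38} → pass.
0 of 2 fail.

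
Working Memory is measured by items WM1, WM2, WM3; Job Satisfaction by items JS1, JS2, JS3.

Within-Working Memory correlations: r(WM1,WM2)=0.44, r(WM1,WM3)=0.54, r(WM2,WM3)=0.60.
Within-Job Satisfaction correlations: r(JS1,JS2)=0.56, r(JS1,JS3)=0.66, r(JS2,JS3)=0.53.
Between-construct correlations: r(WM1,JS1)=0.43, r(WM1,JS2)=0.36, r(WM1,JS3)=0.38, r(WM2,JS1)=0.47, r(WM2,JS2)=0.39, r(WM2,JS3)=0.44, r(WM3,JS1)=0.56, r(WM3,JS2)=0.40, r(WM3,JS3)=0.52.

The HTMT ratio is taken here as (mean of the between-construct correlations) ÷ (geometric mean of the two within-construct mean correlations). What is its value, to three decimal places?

0.792

Mean heterotrait r = 3.95/9 = 0.4389.
Mean within-WM = 1.58/3 = 0.5267; mean within-JS = 1.75/3 = 0.5833.
Geometric mean = √(0.5267 × 0.5833) = 0.5543.
HTMT = 0.4389 / 0.5543 = 0.792.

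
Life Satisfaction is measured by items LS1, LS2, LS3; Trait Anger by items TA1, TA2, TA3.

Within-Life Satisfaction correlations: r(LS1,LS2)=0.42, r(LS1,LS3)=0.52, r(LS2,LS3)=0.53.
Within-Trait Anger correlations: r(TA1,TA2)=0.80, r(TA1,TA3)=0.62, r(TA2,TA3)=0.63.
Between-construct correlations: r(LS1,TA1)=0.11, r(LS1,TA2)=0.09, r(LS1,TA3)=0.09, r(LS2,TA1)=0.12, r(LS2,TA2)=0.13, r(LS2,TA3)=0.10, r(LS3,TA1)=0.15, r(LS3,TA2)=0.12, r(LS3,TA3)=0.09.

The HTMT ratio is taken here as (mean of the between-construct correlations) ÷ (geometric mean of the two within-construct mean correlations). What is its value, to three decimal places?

Mean between = 1.00/9 = 0.1111.
Mean within-LS = 1.47/3 = 0.4900; mean within-TA = 2.05/3 = 0.6833.
Geometric mean = √(0.4900 × 0.6833) = 0.5786.
HTMT = 0.1111 / 0.5786 = 0.192.

0.192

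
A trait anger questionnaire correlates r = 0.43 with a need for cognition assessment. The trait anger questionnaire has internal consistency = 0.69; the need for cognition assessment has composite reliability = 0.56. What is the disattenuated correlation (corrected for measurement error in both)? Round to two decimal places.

r_true = r_obs / √(r_xx · r_yy) = 0.43 / √(0.69 × 0.56) = 0.43 / √0.3864 = 0.43 / 0.6216 ≈ 0.69.

0.69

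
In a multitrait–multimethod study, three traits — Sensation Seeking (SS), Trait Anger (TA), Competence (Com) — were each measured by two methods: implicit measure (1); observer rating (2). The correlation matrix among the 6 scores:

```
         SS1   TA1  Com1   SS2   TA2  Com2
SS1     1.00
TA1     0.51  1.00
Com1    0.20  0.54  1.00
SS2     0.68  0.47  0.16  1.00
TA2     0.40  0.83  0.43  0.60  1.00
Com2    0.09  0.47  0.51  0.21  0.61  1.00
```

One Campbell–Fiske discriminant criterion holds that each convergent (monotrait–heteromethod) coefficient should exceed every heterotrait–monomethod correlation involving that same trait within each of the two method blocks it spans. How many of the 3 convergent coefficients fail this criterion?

Each convergent coefficient versus the relevant comparison correlations:
SS (methods 1·2): 0.68 vs {0.51, 0.60, 0.20, 0.21} → pass.
TA (methods 1·2): 0.83 vs {0.51, 0.60, 0.54, 0.61} → pass.
Com (methods 1·2): 0.51 vs {0.20, 0.21, 0.54, 0.61} → fail.
1 of 3 fail.

1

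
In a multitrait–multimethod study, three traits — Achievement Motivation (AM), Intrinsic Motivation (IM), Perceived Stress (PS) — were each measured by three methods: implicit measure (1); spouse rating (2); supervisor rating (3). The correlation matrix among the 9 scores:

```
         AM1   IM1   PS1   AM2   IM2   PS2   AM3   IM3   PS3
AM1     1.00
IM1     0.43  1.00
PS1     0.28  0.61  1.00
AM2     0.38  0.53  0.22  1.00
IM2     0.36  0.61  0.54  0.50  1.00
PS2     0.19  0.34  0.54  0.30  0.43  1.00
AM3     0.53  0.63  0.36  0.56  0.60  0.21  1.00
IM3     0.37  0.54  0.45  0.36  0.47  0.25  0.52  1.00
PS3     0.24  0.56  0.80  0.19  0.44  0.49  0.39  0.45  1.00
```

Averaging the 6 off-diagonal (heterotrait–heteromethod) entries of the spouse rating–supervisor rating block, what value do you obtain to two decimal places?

HTHM values (method 2 × method 3): 0.36, 0.19, 0.60, 0.44, 0.21, 0.25; mean = 2.05/6 = 0.34.

0.34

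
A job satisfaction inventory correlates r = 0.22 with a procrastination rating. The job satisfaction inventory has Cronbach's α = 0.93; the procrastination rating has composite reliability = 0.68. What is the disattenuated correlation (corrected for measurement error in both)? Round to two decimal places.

0.28

r_true = r_obs / √(r_xx · r_yy) = 0.22 / √(0.93 × 0.68) = 0.22 / √0.6324 = 0.22 / 0.7952 ≈ 0.28.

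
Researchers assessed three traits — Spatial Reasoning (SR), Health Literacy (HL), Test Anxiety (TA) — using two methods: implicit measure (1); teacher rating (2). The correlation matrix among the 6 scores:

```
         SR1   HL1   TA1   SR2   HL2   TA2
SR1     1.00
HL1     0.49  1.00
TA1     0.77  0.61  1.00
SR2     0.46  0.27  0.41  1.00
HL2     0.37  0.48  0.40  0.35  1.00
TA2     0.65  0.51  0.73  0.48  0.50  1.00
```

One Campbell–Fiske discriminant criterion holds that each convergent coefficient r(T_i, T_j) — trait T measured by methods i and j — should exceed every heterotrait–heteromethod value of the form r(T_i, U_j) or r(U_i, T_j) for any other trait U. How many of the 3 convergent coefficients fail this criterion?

2

Checking each validity diagonal entry against its comparison values:
SR (methods 1·2): 0.46 vs {0.37, 0.27, 0.65, 0.41} → fail.
HL (methods 1·2): 0.48 vs {0.27, 0.37, 0.51, 0.40} → fail.
TA (methods 1·2): 0.73 vs {0.41, 0.65, 0.40, 0.51} → pass.
2 of 3 fail.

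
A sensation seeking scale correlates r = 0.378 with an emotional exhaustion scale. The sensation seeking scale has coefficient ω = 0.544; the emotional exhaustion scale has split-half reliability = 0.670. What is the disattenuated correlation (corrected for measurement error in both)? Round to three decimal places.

r_true = r_obs / √(r_xx · r_yy) = 0.378 / √(0.544 × 0.670) = 0.378 / √0.364480 = 0.378 / 0.6037 ≈ 0.626.

0.626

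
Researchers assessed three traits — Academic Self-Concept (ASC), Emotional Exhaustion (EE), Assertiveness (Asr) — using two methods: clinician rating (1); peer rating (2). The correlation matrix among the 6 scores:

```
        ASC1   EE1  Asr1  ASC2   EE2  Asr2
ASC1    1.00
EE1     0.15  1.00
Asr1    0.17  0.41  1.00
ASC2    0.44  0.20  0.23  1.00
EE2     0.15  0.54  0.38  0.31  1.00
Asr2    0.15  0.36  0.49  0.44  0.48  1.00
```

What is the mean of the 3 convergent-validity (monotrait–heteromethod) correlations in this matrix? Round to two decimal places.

0.49

Convergent values: 0.44, 0.54, 0.49; mean = 1.47/3 = 0.49.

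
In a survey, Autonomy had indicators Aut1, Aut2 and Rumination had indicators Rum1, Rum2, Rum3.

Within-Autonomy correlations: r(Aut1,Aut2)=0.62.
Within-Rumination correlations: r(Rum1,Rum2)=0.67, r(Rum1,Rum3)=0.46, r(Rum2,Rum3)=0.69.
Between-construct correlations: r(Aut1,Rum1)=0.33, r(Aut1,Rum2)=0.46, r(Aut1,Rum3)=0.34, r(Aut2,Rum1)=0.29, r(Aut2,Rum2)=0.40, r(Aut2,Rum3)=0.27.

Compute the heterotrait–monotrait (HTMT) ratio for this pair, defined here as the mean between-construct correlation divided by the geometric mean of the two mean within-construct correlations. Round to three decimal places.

0.568

Mean between = 2.09/6 = 0.3483.
Mean within-Aut = 0.62/1 = 0.6200; mean within-Rum = 1.82/3 = 0.6067.
Geometric mean = √(0.6200 × 0.6067) = 0.6133.
HTMT = 0.3483 / 0.6133 = 0.568.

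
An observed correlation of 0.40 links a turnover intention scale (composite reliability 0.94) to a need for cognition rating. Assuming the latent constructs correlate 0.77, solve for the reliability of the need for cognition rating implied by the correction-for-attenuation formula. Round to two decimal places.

r_true = r_obs / √(r_xx · r_yy) ⇒ 0.77 = 0.40 / √(0.94 · r_yy).
√(0.94 · r_yy) = 0.40 / 0.77 = 0.5195; 0.94 · r_yy = 0.2699; r_yy = 0.2699 / 0.94 ≈ 0.29.

0.29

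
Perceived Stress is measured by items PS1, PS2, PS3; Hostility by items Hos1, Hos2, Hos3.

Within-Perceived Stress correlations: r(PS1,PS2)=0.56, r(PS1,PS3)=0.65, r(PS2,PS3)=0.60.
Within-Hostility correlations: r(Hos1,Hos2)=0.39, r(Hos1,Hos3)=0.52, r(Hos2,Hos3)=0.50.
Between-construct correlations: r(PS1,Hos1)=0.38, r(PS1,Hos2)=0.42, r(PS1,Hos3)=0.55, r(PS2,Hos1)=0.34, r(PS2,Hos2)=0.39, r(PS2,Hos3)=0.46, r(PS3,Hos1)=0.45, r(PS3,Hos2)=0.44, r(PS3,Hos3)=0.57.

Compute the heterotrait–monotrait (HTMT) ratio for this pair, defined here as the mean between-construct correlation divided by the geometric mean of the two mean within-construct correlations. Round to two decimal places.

Mean between = 4.00/9 = 0.4444.
Mean within-PS = 1.81/3 = 0.6033; mean within-Hos = 1.41/3 = 0.4700.
Geometric mean = √(0.6033 × 0.4700) = 0.5325.
HTMT = 0.4444 / 0.5325 = 0.83.

0.83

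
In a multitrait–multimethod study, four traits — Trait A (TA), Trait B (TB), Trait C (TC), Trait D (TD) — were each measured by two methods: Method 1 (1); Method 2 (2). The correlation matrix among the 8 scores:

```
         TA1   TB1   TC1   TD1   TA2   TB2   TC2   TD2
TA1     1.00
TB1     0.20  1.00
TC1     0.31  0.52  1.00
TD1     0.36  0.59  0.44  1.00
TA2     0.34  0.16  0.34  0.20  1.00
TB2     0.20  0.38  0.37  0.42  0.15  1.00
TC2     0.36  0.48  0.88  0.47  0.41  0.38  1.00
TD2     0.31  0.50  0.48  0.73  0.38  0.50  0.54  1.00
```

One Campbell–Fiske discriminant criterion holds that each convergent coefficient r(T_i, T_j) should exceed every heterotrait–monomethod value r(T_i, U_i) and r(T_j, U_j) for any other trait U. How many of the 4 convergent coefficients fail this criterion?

2

Checking each validity diagonal entry against its comparison values:
TA (methods 1·2): 0.34 vs {0.20, 0.15, 0.31, 0.41, 0.36, 0.38} → fail.
TB (methods 1·2): 0.38 vs {0.20, 0.15, 0.52, 0.38, 0.59, 0.50} → fail.
TC (methods 1·2): 0.88 vs {0.31, 0.41, 0.52, 0.38, 0.44, 0.54} → pass.
TD (methods 1·2): 0.73 vs {0.36, 0.38, 0.59, 0.50, 0.44, 0.54} → pass.
2 of 4 fail.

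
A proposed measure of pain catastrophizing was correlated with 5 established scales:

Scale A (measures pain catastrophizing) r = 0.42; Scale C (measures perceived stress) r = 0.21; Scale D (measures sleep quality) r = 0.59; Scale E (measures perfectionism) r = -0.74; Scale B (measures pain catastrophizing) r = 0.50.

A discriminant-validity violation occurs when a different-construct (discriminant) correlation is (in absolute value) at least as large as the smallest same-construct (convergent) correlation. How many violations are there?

2

Convergent (same construct = pain catastrophizing): Scale A, Scale B.
Smallest convergent = 0.42. Discriminant |r|: 0.21, 0.59, 0.74; count ≥ 0.42 → 2.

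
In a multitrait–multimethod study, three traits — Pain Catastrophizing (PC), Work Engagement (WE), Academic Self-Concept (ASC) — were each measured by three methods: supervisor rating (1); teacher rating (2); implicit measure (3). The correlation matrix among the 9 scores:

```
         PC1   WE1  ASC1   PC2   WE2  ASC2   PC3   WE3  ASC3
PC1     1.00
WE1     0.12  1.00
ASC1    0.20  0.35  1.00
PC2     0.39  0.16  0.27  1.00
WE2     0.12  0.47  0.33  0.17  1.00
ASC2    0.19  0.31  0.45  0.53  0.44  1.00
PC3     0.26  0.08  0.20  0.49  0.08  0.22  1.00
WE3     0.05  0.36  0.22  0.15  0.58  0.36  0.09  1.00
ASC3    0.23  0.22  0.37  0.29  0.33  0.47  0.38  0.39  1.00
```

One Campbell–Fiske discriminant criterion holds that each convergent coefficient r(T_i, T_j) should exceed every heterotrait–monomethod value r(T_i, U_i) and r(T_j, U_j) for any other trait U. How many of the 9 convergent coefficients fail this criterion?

7

Checking each validity diagonal entry against its comparison values:
PC (methods 1·2): 0.39 vs {0.12, 0.17, 0.20, 0.53} → fail.
PC (methods 1·3): 0.26 vs {0.12, 0.09, 0.20, 0.38} → fail.
PC (methods 2·3): 0.49 vs {0.17, 0.09, 0.53, 0.38} → fail.
WE (methods 1·2): 0.47 vs {0.12, 0.17, 0.35, 0.44} → pass.
WE (methods 1·3): 0.36 vs {0.12, 0.09, 0.35, 0.39} → fail.
WE (methods 2·3): 0.58 vs {0.17, 0.09, 0.44, 0.39} → pass.
ASC (methods 1·2): 0.45 vs {0.20, 0.53, 0.35, 0.44} → fail.
ASC (methods 1·3): 0.37 vs {0.20, 0.38, 0.35, 0.39} → fail.
ASC (methods 2·3): 0.47 vs {0.53, 0.38, 0.44, 0.39} → fail.
7 of 9 fail.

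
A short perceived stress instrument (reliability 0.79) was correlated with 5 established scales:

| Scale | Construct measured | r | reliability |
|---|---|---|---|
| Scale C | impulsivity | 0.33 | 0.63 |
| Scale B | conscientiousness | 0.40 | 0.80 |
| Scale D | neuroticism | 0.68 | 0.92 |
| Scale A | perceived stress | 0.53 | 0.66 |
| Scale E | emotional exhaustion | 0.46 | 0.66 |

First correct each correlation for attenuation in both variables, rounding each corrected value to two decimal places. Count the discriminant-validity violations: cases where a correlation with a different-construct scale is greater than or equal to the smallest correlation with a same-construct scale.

1

Disattenuated r (r / √(r_scale · r_new)):
  Scale C (disc): 0.33 / √(0.63·0.79) = 0.47
  Scale B (disc): 0.40 / √(0.80·0.79) = 0.50
  Scale D (disc): 0.68 / √(0.92·0.79) = 0.80
  Scale A (conv): 0.53 / √(0.66·0.79) = 0.73
  Scale E (disc): 0.46 / √(0.66·0.79) = 0.64
Smallest convergent = 0.73. Discriminant values: 0.47, 0.50, 0.80, 0.64; count ≥ 0.73 → 1.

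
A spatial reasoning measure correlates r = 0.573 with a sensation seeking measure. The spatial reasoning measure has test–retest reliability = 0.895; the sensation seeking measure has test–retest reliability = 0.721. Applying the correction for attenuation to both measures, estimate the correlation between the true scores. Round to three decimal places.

0.713

r_true = r_obs / √(r_xx · r_yy) = 0.573 / √(0.895 × 0.721) = 0.573 / √0.645295 = 0.573 / 0.8033 ≈ 0.713.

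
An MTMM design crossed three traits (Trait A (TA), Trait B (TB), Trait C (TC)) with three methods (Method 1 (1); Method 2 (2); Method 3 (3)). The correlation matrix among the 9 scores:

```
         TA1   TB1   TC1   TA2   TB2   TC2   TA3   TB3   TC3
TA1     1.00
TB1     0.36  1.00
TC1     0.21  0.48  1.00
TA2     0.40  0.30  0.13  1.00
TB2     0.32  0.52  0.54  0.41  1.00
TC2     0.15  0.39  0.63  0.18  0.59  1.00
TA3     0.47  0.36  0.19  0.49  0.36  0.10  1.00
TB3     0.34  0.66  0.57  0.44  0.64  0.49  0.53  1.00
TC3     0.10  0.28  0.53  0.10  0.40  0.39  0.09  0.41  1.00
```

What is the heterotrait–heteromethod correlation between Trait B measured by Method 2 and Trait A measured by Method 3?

0.36

Different traits and methods: r(TB2, TA3) = 0.36.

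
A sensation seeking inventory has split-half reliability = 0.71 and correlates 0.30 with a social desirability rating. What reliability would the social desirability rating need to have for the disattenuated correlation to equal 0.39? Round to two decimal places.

0.83

r_true = r_obs / √(r_xx · r_yy) ⇒ 0.39 = 0.30 / √(0.71 · r_yy).
√(0.71 · r_yy) = 0.30 / 0.39 = 0.7692; 0.71 · r_yy = 0.5917; r_yy = 0.5917 / 0.71 ≈ 0.83.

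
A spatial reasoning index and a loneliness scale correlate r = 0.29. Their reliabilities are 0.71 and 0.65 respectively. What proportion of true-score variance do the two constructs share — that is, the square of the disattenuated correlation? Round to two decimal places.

Disattenuated r = 0.29 / √(0.71 × 0.65) = 0.29 / 0.6793 = 0.4269.
Shared true-score variance = 0.4269² = 0.1822 ≈ 0.18.

0.18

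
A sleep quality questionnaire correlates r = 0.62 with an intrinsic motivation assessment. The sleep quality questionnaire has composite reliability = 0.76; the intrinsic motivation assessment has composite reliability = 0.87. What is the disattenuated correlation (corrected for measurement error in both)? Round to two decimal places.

r_true = r_obs / √(r_xx · r_yy) = 0.62 / √(0.76 × 0.87) = 0.62 / √0.6612 = 0.62 / 0.8131 ≈ 0.76.

0.76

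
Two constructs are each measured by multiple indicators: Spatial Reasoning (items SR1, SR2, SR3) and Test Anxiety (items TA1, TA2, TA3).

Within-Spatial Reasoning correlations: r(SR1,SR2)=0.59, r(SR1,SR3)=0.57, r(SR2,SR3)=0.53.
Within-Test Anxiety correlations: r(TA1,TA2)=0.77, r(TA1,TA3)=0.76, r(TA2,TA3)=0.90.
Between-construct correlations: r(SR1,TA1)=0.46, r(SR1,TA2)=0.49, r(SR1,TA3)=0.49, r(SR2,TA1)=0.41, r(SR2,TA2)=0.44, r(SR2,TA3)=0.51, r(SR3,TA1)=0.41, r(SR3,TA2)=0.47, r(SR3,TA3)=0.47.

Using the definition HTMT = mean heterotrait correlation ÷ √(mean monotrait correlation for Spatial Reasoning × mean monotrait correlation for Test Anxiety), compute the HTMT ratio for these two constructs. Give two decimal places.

Mean heterotrait r = 4.15/9 = 0.4611.
Mean within-SR = 1.69/3 = 0.5633; mean within-TA = 2.43/3 = 0.8100.
Geometric mean = √(0.5633 × 0.8100) = 0.6755.
HTMT = 0.4611 / 0.6755 = 0.68.

0.68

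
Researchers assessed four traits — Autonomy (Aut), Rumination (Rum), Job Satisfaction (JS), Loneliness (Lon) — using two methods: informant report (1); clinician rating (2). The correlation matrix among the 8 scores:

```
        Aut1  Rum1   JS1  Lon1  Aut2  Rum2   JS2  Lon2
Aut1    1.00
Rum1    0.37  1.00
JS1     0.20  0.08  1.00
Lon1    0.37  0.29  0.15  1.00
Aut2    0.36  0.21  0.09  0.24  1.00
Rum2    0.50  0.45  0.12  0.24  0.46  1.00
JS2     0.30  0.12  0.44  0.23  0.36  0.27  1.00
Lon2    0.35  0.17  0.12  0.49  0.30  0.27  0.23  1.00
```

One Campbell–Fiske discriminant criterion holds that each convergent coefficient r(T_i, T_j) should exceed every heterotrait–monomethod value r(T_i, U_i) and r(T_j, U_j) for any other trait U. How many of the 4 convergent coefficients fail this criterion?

2

Checking each validity diagonal entry against its comparison values:
Aut (methods 1·2): 0.36 vs {0.37, 0.46, 0.20, 0.36, 0.37, 0.30} → fail.
Rum (methods 1·2): 0.45 vs {0.37, 0.46, 0.08, 0.27, 0.29, 0.27} → fail.
JS (methods 1·2): 0.44 vs {0.20, 0.36, 0.08, 0.27, 0.15, 0.23} → pass.
Lon (methods 1·2): 0.49 vs {0.37, 0.30, 0.29, 0.27, 0.15, 0.23} → pass.
2 of 4 fail.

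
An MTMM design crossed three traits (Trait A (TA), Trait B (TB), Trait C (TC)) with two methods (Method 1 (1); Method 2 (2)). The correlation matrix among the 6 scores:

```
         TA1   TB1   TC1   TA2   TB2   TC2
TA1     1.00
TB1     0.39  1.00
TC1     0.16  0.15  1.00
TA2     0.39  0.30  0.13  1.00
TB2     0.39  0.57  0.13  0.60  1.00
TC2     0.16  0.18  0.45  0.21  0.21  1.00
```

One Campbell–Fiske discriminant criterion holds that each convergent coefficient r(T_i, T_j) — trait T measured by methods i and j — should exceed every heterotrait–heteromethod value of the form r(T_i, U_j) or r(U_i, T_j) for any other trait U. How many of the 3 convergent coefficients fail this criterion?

Convergent coefficients and their comparison sets:
TA (methods 1·2): 0.39 vs {0.39, 0.30, 0.16, 0.13} → fail.
TB (methods 1·2): 0.57 vs {0.30, 0.39, 0.18, 0.13} → pass.
TC (methods 1·2): 0.45 vs {0.13, 0.16, 0.13, 0.18} → pass.
1 of 3 fail.

1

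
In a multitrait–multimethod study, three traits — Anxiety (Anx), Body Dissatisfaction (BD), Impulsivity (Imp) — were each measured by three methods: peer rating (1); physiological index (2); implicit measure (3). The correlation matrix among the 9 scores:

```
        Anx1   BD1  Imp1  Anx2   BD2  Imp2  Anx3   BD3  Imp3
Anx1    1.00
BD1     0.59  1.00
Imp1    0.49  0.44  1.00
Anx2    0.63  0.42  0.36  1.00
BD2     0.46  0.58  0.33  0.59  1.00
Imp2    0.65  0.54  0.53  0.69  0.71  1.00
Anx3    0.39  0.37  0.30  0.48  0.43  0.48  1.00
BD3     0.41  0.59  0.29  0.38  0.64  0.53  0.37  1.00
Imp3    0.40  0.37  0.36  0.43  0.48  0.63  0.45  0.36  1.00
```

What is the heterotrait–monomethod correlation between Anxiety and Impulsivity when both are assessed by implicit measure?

0.45

Different traits, same method: r(Anx3, Imp3) = 0.45.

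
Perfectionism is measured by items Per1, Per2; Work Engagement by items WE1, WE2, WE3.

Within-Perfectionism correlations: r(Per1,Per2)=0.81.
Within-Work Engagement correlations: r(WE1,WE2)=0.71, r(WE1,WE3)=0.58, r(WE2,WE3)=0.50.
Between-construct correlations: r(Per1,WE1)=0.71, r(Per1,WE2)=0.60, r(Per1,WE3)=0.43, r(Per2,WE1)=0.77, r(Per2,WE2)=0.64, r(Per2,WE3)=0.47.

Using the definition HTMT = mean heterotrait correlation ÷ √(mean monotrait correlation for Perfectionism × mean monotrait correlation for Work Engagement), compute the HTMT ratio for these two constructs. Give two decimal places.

0.87

Between-construct mean = 3.62/6 = 0.6033.
Mean within-Per = 0.81/1 = 0.8100; mean within-WE = 1.79/3 = 0.5967.
Geometric mean = √(0.8100 × 0.5967) = 0.6952.
HTMT = 0.6033 / 0.6952 = 0.87.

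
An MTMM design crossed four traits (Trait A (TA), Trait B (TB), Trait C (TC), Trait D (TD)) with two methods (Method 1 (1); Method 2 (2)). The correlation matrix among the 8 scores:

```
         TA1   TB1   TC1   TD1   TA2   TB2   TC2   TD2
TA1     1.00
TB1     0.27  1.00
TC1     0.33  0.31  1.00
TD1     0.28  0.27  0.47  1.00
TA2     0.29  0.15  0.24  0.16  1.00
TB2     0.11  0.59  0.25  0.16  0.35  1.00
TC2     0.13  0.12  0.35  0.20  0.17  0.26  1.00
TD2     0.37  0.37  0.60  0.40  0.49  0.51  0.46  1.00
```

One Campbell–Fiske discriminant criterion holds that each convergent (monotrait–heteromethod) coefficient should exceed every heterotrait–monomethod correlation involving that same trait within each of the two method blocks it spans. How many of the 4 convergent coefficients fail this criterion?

3

Checking each validity diagonal entry against its comparison values:
TA (methods 1·2): 0.29 vs {0.27, 0.35, 0.33, 0.17, 0.28, 0.49} → fail.
TB (methods 1·2): 0.59 vs {0.27, 0.35, 0.31, 0.26, 0.27, 0.51} → pass.
TC (methods 1·2): 0.35 vs {0.33, 0.17, 0.31, 0.26, 0.47, 0.46} → fail.
TD (methods 1·2): 0.40 vs {0.28, 0.49, 0.27, 0.51, 0.47, 0.46} → fail.
3 of 4 fail.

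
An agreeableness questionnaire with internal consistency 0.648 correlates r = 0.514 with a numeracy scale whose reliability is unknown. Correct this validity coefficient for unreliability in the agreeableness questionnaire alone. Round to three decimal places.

0.639

Single correction: r_c = r_obs / √r_xx = 0.514 / √0.648 = 0.514 / 0.8050 ≈ 0.639.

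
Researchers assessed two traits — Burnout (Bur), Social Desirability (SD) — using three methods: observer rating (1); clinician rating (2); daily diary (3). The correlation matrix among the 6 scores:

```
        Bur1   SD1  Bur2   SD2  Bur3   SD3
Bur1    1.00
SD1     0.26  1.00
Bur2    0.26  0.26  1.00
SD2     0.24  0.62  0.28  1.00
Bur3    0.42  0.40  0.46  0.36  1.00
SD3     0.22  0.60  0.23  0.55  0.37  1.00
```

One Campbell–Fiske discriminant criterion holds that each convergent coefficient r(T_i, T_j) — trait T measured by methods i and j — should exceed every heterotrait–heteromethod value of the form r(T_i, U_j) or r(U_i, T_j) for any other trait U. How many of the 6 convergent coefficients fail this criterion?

1

Convergent coefficients and their comparison sets:
Bur (methods 1·2): 0.26 vs {0.24, 0.26} → fail.
Bur (methods 1·3): 0.42 vs {0.22, 0.40} → pass.
Bur (methods 2·3): 0.46 vs {0.23, 0.36} → pass.
SD (methods 1·2): 0.62 vs {0.26, 0.24} → pass.
SD (methods 1·3): 0.60 vs {0.40, 0.22} → pass.
SD (methods 2·3): 0.55 vs {0.36, 0.23} → pass.
1 of 6 fail.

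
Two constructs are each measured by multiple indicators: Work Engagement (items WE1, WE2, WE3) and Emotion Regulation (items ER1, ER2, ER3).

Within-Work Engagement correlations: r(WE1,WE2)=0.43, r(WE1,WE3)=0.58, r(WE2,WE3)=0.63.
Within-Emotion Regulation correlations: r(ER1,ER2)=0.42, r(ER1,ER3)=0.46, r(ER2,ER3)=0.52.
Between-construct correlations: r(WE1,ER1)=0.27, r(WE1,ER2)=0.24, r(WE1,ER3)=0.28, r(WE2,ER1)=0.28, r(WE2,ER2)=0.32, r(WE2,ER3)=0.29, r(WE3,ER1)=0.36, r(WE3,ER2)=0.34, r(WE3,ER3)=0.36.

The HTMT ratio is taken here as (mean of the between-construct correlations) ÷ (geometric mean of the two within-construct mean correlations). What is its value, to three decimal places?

0.603

Between-construct mean = 2.74/9 = 0.3044.
Mean within-WE = 1.64/3 = 0.5467; mean within-ER = 1.40/3 = 0.4667.
Geometric mean = √(0.5467 × 0.4667) = 0.5051.
HTMT = 0.3044 / 0.5051 = 0.603.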